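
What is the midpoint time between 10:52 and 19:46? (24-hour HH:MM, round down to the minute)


Start time: 10:52 = 652 minutes from midnight
End time: 19:46 = 1186 minutes from midnight
Sum: 652 + 1186 = 1838
Midpoint: 1838 / 2 = 919 minutes
Convert: 919 / 60 = 15 hours, 19 minutes
Result: 15:19

15:19


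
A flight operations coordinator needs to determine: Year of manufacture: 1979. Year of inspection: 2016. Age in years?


Birth year: 1979
Current year: 2016
Age = current year - birth year
Age = 2016 - 1979 = 37

37


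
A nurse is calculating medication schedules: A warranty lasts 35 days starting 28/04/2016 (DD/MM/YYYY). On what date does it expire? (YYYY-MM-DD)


Start: 2016-04-28
Adding 35 days
Days remaining in April: 2
After April: 33 days still to add
May 2016: 31 days, 2 remaining
June 2016 has 30 days, need 2
Result: 2016-06-02

2016-06-02


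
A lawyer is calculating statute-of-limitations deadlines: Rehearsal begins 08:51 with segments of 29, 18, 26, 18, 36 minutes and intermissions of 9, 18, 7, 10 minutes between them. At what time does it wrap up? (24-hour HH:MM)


Start: 08:51 = 531 min from midnight
  after task 1 (29 min): 09:20
  after break (9 min): 09:29
  after task 2 (18 min): 09:47
  after break (18 min): 10:05
  after task 3 (26 min): 10:31
  after break (7 min): 10:38
  after task 4 (18 min): 10:56
  after break (10 min): 11:06
  after task 5 (36 min): 11:42
Total elapsed: 171 minutes
End time: 11:42

11:42


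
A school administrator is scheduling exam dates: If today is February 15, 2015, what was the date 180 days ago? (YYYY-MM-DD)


Start: 2015-02-15
Subtracting 180 days
Days already passed in February: 15
After going back through February: 165 more days to subtract
January 2015: 31 days, 134 remaining
December 2014: 31 days, 103 remaining
November 2014: 30 days, 73 remaining
October 2014: 31 days, 42 remaining
Result: 2014-08-19

2014-08-19


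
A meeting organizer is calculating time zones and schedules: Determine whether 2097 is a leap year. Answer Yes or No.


Year: 2097
Divisible by 4? 2097 / 4 = 524.25 -> No
Not divisible by 4, so NOT a leap year

No


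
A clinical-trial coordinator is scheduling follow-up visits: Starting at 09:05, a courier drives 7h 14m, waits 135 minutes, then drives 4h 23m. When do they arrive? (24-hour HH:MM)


Depart: 09:05
Leg 1: +434 min -> 16:19
Layover: +135 min -> 18:34
Leg 2: +263 min -> 22:57
Total travel: 832 minutes = 13h 52m
Arrival: 22:57

22:57


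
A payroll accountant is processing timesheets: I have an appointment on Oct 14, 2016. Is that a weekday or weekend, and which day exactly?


Date: 2016-10-14
January 1, 2016 is a Friday
Day of year: 288
Offset from Jan 1: 287 days
287 mod 7 = 0
Result: Friday

Friday


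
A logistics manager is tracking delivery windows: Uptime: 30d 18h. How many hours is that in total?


Days: 30
Extra hours: 18
Hours per day: 24
Days to hours: 30 x 24 = 720
Total: 720 + 18 = 738

738


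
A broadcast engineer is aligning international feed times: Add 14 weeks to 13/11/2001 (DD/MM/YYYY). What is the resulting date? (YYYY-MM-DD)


Start: 2001-11-13
Weeks to add: 14
Convert to days: 14 x 7 = 98 days
Add 98 days to 2001-11-13
Result: 2002-02-19

2002-02-19


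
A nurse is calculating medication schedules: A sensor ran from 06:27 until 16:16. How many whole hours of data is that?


Start: 06:27
End: 16:16
Hour difference: 16 - 6 = 10 hours
Minute difference: 16 - 27 = -11 minutes
Total minutes: 589
Complete hours: 589 / 60 = 9 (remainder 49)

9


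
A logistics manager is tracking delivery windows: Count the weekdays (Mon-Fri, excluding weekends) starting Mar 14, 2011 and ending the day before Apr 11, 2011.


Start: 2011-03-14 (Monday)
End (exclusive): 2011-04-11 (Monday)
Total calendar days: 28
Full weeks: 28 // 7 = 4 -> 20 weekdays
Remaining 0 days starting on Monday:
Total business days: 20 + 0 = 20

20


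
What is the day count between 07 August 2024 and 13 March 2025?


Start date: 2024-08-07
End date: 2025-03-13
Aug 2024: +25 days
Sep 2024: +30 days
Oct 2024: +31 days
... (5 more months)
Total: 218 days

218


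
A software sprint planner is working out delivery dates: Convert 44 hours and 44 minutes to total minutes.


Hours: 44
Minutes: 44
Convert hours to minutes: 44 x 60 = 2640
Add remaining minutes: 2640 + 44 = 2684

2684


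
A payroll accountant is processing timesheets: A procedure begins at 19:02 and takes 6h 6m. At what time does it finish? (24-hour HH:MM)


Start time: 19:02
Adding: 6 hours 6 minutes
Minutes: 2 + 6 = 8
Hours: 19 + 6 + 0 = 25
Hour wraparound: 25 mod 24 = 1
Result: 01:08

01:08


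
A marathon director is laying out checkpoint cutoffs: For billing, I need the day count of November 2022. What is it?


Month: November
Year: 2022
November is a 30-day month
Total: 30 days

30


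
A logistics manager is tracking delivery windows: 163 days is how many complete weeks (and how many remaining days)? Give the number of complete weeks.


Total days: 163
Days per week: 7
Division: 163 / 7 = 23 remainder 2
Complete weeks: 23
Remaining days: 2

23


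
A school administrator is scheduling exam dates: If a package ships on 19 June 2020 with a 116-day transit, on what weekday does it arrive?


Start: 2020-06-19 (Friday)
Step 1 - find target date: add 116 days
  2020-06-19 + 116 days = 2020-10-13
Step 2 - day of week:
  116 mod 7 = 4
  Friday + 4 days -> Tuesday
Result: Tuesday (2020-10-13)

Tuesday


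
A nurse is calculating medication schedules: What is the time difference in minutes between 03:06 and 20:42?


Start time: 03:06 = 186 minutes from midnight
End time: 20:42 = 1242 minutes from midnight
Difference: 1242 - 186 = 1056 minutes
That is 17 hours and 36 minutes

1056


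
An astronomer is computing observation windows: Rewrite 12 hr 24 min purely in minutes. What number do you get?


Hours: 12
Extra minutes: 24
Minutes per hour: 60
Hours to minutes: 12 x 60 = 720
Total: 720 + 24 = 744

744


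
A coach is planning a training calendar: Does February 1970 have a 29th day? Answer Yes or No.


Year: 1970
Divisible by 4? 1970 / 4 = 492.5 -> No
Not divisible by 4, so NOT a leap year

No


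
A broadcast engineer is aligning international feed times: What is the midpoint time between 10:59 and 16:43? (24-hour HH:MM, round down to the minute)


Start time: 10:59 = 659 minutes from midnight
End time: 16:43 = 1003 minutes from midnight
Sum: 659 + 1003 = 1662
Midpoint: 1662 / 2 = 831 minutes
Convert: 831 / 60 = 13 hours, 51 minutes
Result: 13:51

13:51


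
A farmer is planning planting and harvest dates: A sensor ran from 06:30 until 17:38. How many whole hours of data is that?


Start: 06:30
End: 17:38
Hour difference: 17 - 6 = 11 hours
Minute difference: 38 - 30 = 8 minutes
Total minutes: 668
Complete hours: 668 / 60 = 11 (remainder 8)

11


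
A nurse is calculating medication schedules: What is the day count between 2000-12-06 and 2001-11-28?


Start date: 2000-12-06
End date: 2001-11-28
Dec 2000: +26 days
Jan 2001: +31 days
Feb 2001: +28 days
... (9 more months)
Total: 357 days

357


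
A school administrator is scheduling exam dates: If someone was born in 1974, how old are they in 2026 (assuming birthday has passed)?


Birth year: 1974
Current year: 2026
Age = current year - birth year
Age = 2026 - 1974 = 52

52


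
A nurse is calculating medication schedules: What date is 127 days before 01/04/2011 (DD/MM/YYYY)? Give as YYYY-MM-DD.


Start: 2011-04-01
Subtracting 127 days
Days already passed in April: 1
After going back through April: 126 more days to subtract
March 2011: 31 days, 95 remaining
February 2011: 28 days, 67 remaining
January 2011: 31 days, 36 remaining
December 2010: 31 days, 5 remaining
Result: 2010-11-25

2010-11-25


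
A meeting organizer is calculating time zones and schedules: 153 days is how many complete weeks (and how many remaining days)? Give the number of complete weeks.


Total days: 153
Days per week: 7
Division: 153 / 7 = 21 remainder 6
Complete weeks: 21
Remaining days: 6

21


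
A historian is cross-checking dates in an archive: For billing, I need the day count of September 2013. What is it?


Month: September
Year: 2013
September is a 30-day month
Total: 30 days

30


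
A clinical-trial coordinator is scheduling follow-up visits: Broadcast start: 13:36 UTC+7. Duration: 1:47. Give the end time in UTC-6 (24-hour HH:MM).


Start: 13:36 in UTC+7
Step 1 - add duration:
  minutes: 36 + 47 = 83 (carry 1h)
  hours: 13 + 1 + 1 = 15
  end in UTC+7: 15:23
Step 2 - convert UTC+7 -> UTC-6:
  offset difference: -6 - (7) = -13 hours
  15 + (-13) = 2 -> mod 24 = 2
Result: 02:23 in UTC-6

02:23


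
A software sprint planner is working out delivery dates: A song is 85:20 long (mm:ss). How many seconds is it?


Minutes: 85
Extra seconds: 20
Seconds per minute: 60
Minutes to seconds: 85 x 60 = 5100
Total: 5100 + 20 = 5120

5120


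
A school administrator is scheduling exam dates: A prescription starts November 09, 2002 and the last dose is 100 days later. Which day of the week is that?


Start: 2002-11-09 (Saturday)
Step 1 - find target date: add 100 days
  2002-11-09 + 100 days = 2003-02-17
Step 2 - day of week:
  100 mod 7 = 2
  Saturday + 2 days -> Monday
Result: Monday (2003-02-17)

Monday


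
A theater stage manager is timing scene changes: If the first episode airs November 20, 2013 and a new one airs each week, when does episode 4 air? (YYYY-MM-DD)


First occurrence: 2013-11-20 (occurrence 1)
Each occurrence is 7 days after the previous.
Occurrence 4 is 3 weeks after the first.
3 weeks = 21 days
2013-11-20 + 21 days = 2013-12-11

2013-12-11


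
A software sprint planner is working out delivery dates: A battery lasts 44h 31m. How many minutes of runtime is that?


Hours: 44
Extra minutes: 31
Minutes per hour: 60
Hours to minutes: 44 x 60 = 2640
Total: 2640 + 31 = 2671

2671


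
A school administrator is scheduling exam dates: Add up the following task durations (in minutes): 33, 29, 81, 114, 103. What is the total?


Durations: 33, 29, 81, 114, 103
Running sum: 33
+ 29 = 62
+ 81 = 143
+ 114 = 257
+ 103 = 360
Total duration: 360 minutes
That is 6 hours and 0 minutes

360


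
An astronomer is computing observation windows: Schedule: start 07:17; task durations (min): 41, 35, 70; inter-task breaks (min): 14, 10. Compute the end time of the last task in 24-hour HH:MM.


Start: 07:17 = 437 min from midnight
  after task 1 (41 min): 07:58
  after break (14 min): 08:12
  after task 2 (35 min): 08:47
  after break (10 min): 08:57
  after task 3 (70 min): 10:07
Total elapsed: 170 minutes
End time: 10:07

10:07


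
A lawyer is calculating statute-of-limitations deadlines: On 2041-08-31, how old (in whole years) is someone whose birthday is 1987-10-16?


Birth: 1987-10-16
Reference: 2041-08-31
Year difference: 2041 - 1987 = 54
Has birthday (10-16) occurred by 08-31? No
Birthday not yet reached this year -> subtract 1
Age in full years: 53

53


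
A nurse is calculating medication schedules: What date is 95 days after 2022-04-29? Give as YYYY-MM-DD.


Start: 2022-04-29
Adding 95 days
Days remaining in April: 1
After April: 94 days still to add
May 2022: 31 days, 63 remaining
June 2022: 30 days, 33 remaining
July 2022: 31 days, 2 remaining
August 2022 has 31 days, need 2
Result: 2022-08-02

2022-08-02


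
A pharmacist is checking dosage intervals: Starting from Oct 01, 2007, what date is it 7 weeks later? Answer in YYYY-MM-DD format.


Start: 2007-10-01
Weeks to add: 7
Convert to days: 7 x 7 = 49 days
Add 49 days to 2007-10-01
Result: 2007-11-19

2007-11-19


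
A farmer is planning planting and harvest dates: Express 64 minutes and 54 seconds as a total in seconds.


Minutes: 64
Seconds: 54
Convert minutes to seconds: 64 x 60 = 3840
Add remaining seconds: 3840 + 54 = 3894

3894


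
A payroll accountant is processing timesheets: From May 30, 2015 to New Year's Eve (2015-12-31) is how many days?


Start: May 30, 2015
End: December 31, 2015
Days left in May: 1
June: 30
July: 31
August: 31
September: 30
... plus remaining months
Sum of remaining months: 214
Total: 1 + 214 = 215

215


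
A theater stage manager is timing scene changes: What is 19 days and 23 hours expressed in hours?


Days: 19
Extra hours: 23
Hours per day: 24
Days to hours: 19 x 24 = 456
Total: 456 + 23 = 479

479


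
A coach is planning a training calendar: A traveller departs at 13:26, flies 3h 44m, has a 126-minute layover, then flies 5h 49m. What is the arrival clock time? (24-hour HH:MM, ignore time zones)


Depart: 13:26
Leg 1: +224 min -> 17:10
Layover: +126 min -> 19:16
Leg 2: +349 min -> 01:05
Total travel: 699 minutes = 11h 39m
Arrival: 01:05

01:05


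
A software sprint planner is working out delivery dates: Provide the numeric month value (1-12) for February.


Calendar month order:
1. January
2. February <--
3. March
February is month number 2

2


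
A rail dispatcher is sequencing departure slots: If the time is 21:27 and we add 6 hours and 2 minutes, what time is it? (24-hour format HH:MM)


Start time: 21:27
Adding: 6 hours 2 minutes
Minutes: 27 + 2 = 29
Hours: 21 + 6 + 0 = 27
Hour wraparound: 27 mod 24 = 3
Result: 03:29

03:29


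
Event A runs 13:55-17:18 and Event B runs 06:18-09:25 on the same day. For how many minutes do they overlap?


Interval A: [835, 1038] minutes from midnight
Interval B: [378, 565] minutes from midnight
Overlap start = max(835, 378) = 835
Overlap end = min(1038, 565) = 565
End <= start, so the intervals do not overlap: 0 minutes

0


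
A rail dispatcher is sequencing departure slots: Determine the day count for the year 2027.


Year: 2027
Check leap year rules:
Divisible by 4? No
2027 is not a leap year
Days: 365

365


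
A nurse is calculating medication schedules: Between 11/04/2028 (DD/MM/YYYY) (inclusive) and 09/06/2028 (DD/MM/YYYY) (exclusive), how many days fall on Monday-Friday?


Start: 2028-04-11 (Tuesday)
End (exclusive): 2028-06-09 (Friday)
Total calendar days: 59
Full weeks: 59 // 7 = 8 -> 40 weekdays
Remaining 3 days starting on Tuesday:
  Tue(w), Wed(w), Thu(w) -> 3 weekdays
Total business days: 40 + 3 = 43

43


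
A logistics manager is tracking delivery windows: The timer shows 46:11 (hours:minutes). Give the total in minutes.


Hours: 46
Minutes: 11
Convert hours to minutes: 46 x 60 = 2760
Add remaining minutes: 2760 + 11 = 2771

2771


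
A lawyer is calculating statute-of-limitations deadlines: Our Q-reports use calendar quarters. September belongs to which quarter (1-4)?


Month: September (month 9)
Q1: January-March (months 1-3)
Q2: April-June (months 4-6)
Q3: July-September (months 7-9)
Q4: October-December (months 10-12)
Month 9 falls in Q3

3


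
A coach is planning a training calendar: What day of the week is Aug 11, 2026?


Date: 2026-08-11
January 1, 2026 is a Thursday
Day of year: 223
Offset from Jan 1: 222 days
222 mod 7 = 5
Result: Tuesday

Tuesday


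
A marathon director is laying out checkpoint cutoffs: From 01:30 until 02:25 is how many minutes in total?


Start time: 01:30 = 90 minutes from midnight
End time: 02:25 = 145 minutes from midnight
Difference: 145 - 90 = 55 minutes
That is 0 hours and 55 minutes

55


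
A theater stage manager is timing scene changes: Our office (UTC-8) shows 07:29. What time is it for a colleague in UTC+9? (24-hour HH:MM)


Local time: 07:29 at UTC-8 (offset -8h)
Target zone: UTC+9 (offset 9h)
Difference: 9 - (-8) = 17 hours
Calculation: 7 + (17) = 24
Wraparound: (24) mod 24 = 0
Result: 00:29

00:29


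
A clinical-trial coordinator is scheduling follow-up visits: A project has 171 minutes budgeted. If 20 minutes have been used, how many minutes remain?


Total budget: 171 minutes
Time used: 20 minutes
Remaining: 171 - 20 = 151 minutes
Percent used: 11.7%
Percent remaining: 88.3%

151


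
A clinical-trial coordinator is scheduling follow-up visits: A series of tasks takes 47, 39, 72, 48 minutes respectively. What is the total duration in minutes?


Durations: 47, 39, 72, 48
Running sum: 47
+ 39 = 86
+ 72 = 158
+ 48 = 206
Total duration: 206 minutes
That is 3 hours and 26 minutes

206


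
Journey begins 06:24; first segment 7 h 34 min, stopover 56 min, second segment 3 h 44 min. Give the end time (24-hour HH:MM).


Depart: 06:24
Leg 1: +454 min -> 13:58
Layover: +56 min -> 14:54
Leg 2: +224 min -> 18:38
Total travel: 734 minutes = 12h 14m
Arrival: 18:38

18:38


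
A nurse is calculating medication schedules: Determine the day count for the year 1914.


Year: 1914
Check leap year rules:
Divisible by 4? No
1914 is not a leap year
Days: 365

365


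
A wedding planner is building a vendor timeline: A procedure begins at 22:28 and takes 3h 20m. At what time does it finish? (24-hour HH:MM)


Start time: 22:28
Adding: 3 hours 20 minutes
Minutes: 28 + 20 = 48
Hours: 22 + 3 + 0 = 25
Hour wraparound: 25 mod 24 = 1
Result: 01:48

01:48


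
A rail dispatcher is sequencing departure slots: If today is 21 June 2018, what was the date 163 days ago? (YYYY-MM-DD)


Start: 2018-06-21
Subtracting 163 days
Days already passed in June: 21
After going back through June: 142 more days to subtract
May 2018: 31 days, 111 remaining
April 2018: 30 days, 81 remaining
March 2018: 31 days, 50 remaining
February 2018: 28 days, 22 remaining
Result: 2018-01-09

2018-01-09


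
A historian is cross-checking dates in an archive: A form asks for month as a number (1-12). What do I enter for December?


Calendar month order:
11. November
12. December <--
December is month number 12

12


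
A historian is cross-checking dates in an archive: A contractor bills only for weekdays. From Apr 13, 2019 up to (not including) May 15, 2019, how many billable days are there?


Start: 2019-04-13 (Saturday)
End (exclusive): 2019-05-15 (Wednesday)
Total calendar days: 32
Full weeks: 32 // 7 = 4 -> 20 weekdays
Remaining 4 days starting on Saturday:
  Sat(-), Sun(-), Mon(w), Tue(w) -> 2 weekdays
Total business days: 20 + 2 = 22

22


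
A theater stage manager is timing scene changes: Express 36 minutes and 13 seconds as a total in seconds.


Minutes: 36
Seconds: 13
Convert minutes to seconds: 36 x 60 = 2160
Add remaining seconds: 2160 + 13 = 2173

2173


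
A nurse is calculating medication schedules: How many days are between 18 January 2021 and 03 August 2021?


Start date: 2021-01-18
End date: 2021-08-03
Jan 2021: +14 days
Feb 2021: +28 days
Mar 2021: +31 days
... (5 more months)
Total: 197 days

197


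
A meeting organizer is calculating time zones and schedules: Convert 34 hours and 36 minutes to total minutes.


Hours: 34
Minutes: 36
Convert hours to minutes: 34 x 60 = 2040
Add remaining minutes: 2040 + 36 = 2076

2076


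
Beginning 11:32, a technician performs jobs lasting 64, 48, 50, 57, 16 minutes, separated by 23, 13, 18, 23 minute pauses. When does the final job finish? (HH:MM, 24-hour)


Start: 11:32 = 692 min from midnight
  after task 1 (64 min): 12:36
  after break (23 min): 12:59
  after task 2 (48 min): 13:47
  after break (13 min): 14:00
  after task 3 (50 min): 14:50
  after break (18 min): 15:08
  after task 4 (57 min): 16:05
  after break (23 min): 16:28
  after task 5 (16 min): 16:44
Total elapsed: 312 minutes
End time: 16:44

16:44


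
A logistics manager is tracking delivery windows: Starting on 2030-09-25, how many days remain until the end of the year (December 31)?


Start: September 25, 2030
End: December 31, 2030
Days left in September: 5
October: 31
November: 30
December: 31
Sum of remaining months: 92
Total: 5 + 92 = 97

97


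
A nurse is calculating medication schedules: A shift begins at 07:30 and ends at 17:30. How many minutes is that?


Start time: 07:30 = 450 minutes from midnight
End time: 17:30 = 1050 minutes from midnight
Difference: 1050 - 450 = 600 minutes
That is 10 hours and 0 minutes

600


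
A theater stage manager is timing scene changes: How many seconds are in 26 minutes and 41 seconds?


Minutes: 26
Extra seconds: 41
Seconds per minute: 60
Minutes to seconds: 26 x 60 = 1560
Total: 1560 + 41 = 1601

1601


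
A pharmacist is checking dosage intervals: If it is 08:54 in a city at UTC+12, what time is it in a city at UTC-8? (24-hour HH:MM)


Local time: 08:54 at UTC+12 (offset 12h)
Target zone: UTC-8 (offset -8h)
Difference: -8 - (12) = -20 hours
Calculation: 8 + (-20) = -12
Wraparound: (-12) mod 24 = 12
Result: 12:54

12:54


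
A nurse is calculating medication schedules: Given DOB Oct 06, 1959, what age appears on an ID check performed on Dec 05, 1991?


Birth: 1959-10-06
Reference: 1991-12-05
Year difference: 1991 - 1959 = 32
Has birthday (10-06) occurred by 12-05? Yes
Age in full years: 32

32


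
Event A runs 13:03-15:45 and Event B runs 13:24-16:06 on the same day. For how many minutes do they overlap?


Interval A: [783, 945] minutes from midnight
Interval B: [804, 966] minutes from midnight
Overlap start = max(783, 804) = 804
Overlap end = min(945, 966) = 945
Overlap = 945 - 804 = 141 minutes

141


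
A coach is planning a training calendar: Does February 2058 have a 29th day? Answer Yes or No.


Year: 2058
Divisible by 4? 2058 / 4 = 514.5 -> No
Not divisible by 4, so NOT a leap year

No


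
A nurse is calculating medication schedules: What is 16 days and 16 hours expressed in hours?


Days: 16
Extra hours: 16
Hours per day: 24
Days to hours: 16 x 24 = 384
Total: 384 + 16 = 400

400


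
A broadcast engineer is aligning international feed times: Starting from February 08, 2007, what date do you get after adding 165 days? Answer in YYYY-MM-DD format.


Start: 2007-02-08
Adding 165 days
Days remaining in February: 20
After February: 145 days still to add
March 2007: 31 days, 114 remaining
April 2007: 30 days, 84 remaining
May 2007: 31 days, 53 remaining
June 2007: 30 days, 23 remaining
Result: 2007-07-23

2007-07-23


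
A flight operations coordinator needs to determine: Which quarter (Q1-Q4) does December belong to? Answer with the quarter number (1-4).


Month: December (month 12)
Q1: January-March (months 1-3)
Q2: April-June (months 4-6)
Q3: July-September (months 7-9)
Q4: October-December (months 10-12)
Month 12 falls in Q4

4


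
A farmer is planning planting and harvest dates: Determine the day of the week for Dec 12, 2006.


Date: 2006-12-12
January 1, 2006 is a Sunday
Day of year: 346
Offset from Jan 1: 345 days
345 mod 7 = 2
Result: Tuesday

Tuesday


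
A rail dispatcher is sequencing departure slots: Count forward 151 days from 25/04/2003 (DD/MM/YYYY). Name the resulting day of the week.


Start: 2003-04-25 (Friday)
Step 1 - find target date: add 151 days
  2003-04-25 + 151 days = 2003-09-23
Step 2 - day of week:
  151 mod 7 = 4
  Friday + 4 days -> Tuesday
Result: Tuesday (2003-09-23)

Tuesday


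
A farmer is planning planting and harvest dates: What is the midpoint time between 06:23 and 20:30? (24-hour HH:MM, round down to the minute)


Start time: 06:23 = 383 minutes from midnight
End time: 20:30 = 1230 minutes from midnight
Sum: 383 + 1230 = 1613
Midpoint: 1613 / 2 = 806 minutes
Convert: 806 / 60 = 13 hours, 26 minutes
Result: 13:26

13:26


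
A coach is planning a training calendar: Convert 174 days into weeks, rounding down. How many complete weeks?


Total days: 174
Days per week: 7
Division: 174 / 7 = 24 remainder 6
Complete weeks: 24
Remaining days: 6

24


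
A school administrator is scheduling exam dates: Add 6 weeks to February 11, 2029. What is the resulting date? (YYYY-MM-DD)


Start: 2029-02-11
Weeks to add: 6
Convert to days: 6 x 7 = 42 days
Add 42 days to 2029-02-11
Result: 2029-03-25

2029-03-25


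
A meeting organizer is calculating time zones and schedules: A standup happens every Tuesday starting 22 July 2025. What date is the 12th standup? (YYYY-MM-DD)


First occurrence: 2025-07-22 (occurrence 1)
Each occurrence is 7 days after the previous.
Occurrence 12 is 11 weeks after the first.
11 weeks = 77 days
2025-07-22 + 77 days = 2025-10-07

2025-10-07


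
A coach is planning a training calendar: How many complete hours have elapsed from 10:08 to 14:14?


Start: 10:08
End: 14:14
Hour difference: 14 - 10 = 4 hours
Minute difference: 14 - 8 = 6 minutes
Total minutes: 246
Complete hours: 246 / 60 = 4 (remainder 6)

4


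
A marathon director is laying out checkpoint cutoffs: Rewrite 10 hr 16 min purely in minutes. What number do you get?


Hours: 10
Extra minutes: 16
Minutes per hour: 60
Hours to minutes: 10 x 60 = 600
Total: 600 + 16 = 616

616


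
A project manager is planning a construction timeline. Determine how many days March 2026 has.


Month: March
Year: 2026
March is a 31-day month
Total: 31 days

31


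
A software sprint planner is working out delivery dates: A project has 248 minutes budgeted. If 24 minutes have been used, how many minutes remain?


Total budget: 248 minutes
Time used: 24 minutes
Remaining: 248 - 24 = 224 minutes
Percent used: 9.7%
Percent remaining: 90.3%

224


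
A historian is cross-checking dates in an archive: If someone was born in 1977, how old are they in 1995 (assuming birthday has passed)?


Birth year: 1977
Current year: 1995
Age = current year - birth year
Age = 1995 - 1977 = 18

18


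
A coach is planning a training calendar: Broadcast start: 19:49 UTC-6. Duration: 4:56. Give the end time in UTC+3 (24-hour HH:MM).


Start: 19:49 in UTC-6
Step 1 - add duration:
  minutes: 49 + 56 = 105 (carry 1h)
  hours: 19 + 4 + 1 = 24
  end in UTC-6: 00:45
Step 2 - convert UTC-6 -> UTC+3:
  offset difference: 3 - (-6) = 9 hours
  0 + (9) = 9 -> mod 24 = 9
Result: 09:45 in UTC+3

09:45


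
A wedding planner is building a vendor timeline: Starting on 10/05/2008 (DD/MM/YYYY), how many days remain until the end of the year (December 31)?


Start: May 10, 2008
End: December 31, 2008
Days left in May: 21
June: 30
July: 31
August: 31
September: 30
... plus remaining months
Sum of remaining months: 214
Total: 21 + 214 = 235

235


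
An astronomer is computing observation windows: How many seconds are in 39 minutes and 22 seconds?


Minutes: 39
Extra seconds: 22
Seconds per minute: 60
Minutes to seconds: 39 x 60 = 2340
Total: 2340 + 22 = 2362

2362


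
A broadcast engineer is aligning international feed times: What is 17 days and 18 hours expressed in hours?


Days: 17
Extra hours: 18
Hours per day: 24
Days to hours: 17 x 24 = 408
Total: 408 + 18 = 426

426


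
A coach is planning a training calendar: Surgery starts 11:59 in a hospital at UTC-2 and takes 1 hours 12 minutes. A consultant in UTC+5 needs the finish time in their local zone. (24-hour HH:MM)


Start: 11:59 in UTC-2
Step 1 - add duration:
  minutes: 59 + 12 = 71 (carry 1h)
  hours: 11 + 1 + 1 = 13
  end in UTC-2: 13:11
Step 2 - convert UTC-2 -> UTC+5:
  offset difference: 5 - (-2) = 7 hours
  13 + (7) = 20 -> mod 24 = 20
Result: 20:11 in UTC+5

20:11


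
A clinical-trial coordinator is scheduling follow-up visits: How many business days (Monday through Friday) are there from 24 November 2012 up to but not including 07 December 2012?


Start: 2012-11-24 (Saturday)
End (exclusive): 2012-12-07 (Friday)
Total calendar days: 13
Full weeks: 13 // 7 = 1 -> 5 weekdays
Remaining 6 days starting on Saturday:
  Sat(-), Sun(-), Mon(w), Tue(w), Wed(w), Thu(w) -> 4 weekdays
Total business days: 5 + 4 = 9

9


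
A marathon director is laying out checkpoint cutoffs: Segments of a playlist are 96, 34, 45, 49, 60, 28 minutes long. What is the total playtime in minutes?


Durations: 96, 34, 45, 49, 60, 28
Running sum: 96
+ 34 = 130
+ 45 = 175
+ 49 = 224
+ 60 = 284
+ 28 = 312
Total duration: 312 minutes
That is 5 hours and 12 minutes

312


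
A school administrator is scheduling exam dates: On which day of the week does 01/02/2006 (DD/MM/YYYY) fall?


Date: 2006-02-01
January 1, 2006 is a Sunday
Day of year: 32
Offset from Jan 1: 31 days
31 mod 7 = 3
Result: Wednesday

Wednesday


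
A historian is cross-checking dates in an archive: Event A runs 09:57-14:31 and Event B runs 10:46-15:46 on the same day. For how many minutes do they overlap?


Interval A: [597, 871] minutes from midnight
Interval B: [646, 946] minutes from midnight
Overlap start = max(597, 646) = 646
Overlap end = min(871, 946) = 871
Overlap = 871 - 646 = 225 minutes

225


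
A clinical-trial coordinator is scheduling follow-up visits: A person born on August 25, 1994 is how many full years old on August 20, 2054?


Birth: 1994-08-25
Reference: 2054-08-20
Year difference: 2054 - 1994 = 60
Has birthday (08-25) occurred by 08-20? No
Birthday not yet reached this year -> subtract 1
Age in full years: 59

59


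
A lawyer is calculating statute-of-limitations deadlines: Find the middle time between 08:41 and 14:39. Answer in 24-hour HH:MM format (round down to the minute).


Start time: 08:41 = 521 minutes from midnight
End time: 14:39 = 879 minutes from midnight
Sum: 521 + 879 = 1400
Midpoint: 1400 / 2 = 700 minutes
Convert: 700 / 60 = 11 hours, 40 minutes
Result: 11:40

11:40


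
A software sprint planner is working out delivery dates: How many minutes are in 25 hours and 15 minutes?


Hours: 25
Extra minutes: 15
Minutes per hour: 60
Hours to minutes: 25 x 60 = 1500
Total: 1500 + 15 = 1515

1515


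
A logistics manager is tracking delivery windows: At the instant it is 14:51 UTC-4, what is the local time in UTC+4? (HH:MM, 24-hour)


Local time: 14:51 at UTC-4 (offset -4h)
Target zone: UTC+4 (offset 4h)
Difference: 4 - (-4) = 8 hours
Calculation: 14 + (8) = 22
Result: 22:51

22:51


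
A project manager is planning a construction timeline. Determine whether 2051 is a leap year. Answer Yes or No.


Year: 2051
Divisible by 4? 2051 / 4 = 512.75 -> No
Not divisible by 4, so NOT a leap year

No


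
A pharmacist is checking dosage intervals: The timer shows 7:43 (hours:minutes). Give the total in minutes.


Hours: 7
Minutes: 43
Convert hours to minutes: 7 x 60 = 420
Add remaining minutes: 420 + 43 = 463

463


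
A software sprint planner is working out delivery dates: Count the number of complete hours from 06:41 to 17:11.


Start: 06:41
End: 17:11
Hour difference: 17 - 6 = 11 hours
Minute difference: 11 - 41 = -30 minutes
Total minutes: 630
Complete hours: 630 / 60 = 10 (remainder 30)

10


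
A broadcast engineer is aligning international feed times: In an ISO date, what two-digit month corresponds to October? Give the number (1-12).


Calendar month order:
9. September
10. October <--
11. November
October is month number 10

10


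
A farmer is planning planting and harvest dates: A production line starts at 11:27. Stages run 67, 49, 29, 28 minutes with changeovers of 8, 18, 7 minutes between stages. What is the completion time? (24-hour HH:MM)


Start: 11:27 = 687 min from midnight
  after task 1 (67 min): 12:34
  after break (8 min): 12:42
  after task 2 (49 min): 13:31
  after break (18 min): 13:49
  after task 3 (29 min): 14:18
  after break (7 min): 14:25
  after task 4 (28 min): 14:53
Total elapsed: 206 minutes
End time: 14:53

14:53


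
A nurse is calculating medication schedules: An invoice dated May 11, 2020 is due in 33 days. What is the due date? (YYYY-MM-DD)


Start: 2020-05-11
Adding 33 days
Days remaining in May: 20
After May: 13 days still to add
June 2020 has 30 days, need 13
Result: 2020-06-13

2020-06-13


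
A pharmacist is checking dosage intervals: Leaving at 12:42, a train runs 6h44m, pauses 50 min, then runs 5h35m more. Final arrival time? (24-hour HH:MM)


Depart: 12:42
Leg 1: +404 min -> 19:26
Layover: +50 min -> 20:16
Leg 2: +335 min -> 01:51
Total travel: 789 minutes = 13h 9m
Arrival: 01:51

01:51


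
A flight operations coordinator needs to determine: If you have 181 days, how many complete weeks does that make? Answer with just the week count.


Total days: 181
Days per week: 7
Division: 181 / 7 = 25 remainder 6
Complete weeks: 25
Remaining days: 6

25


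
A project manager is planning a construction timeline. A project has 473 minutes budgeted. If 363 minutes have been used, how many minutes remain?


Total budget: 473 minutes
Time used: 363 minutes
Remaining: 473 - 363 = 110 minutes
Percent used: 76.7%
Percent remaining: 23.3%

110


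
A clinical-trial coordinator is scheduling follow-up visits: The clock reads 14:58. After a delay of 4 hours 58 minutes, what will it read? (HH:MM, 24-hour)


Start time: 14:58
Adding: 4 hours 58 minutes
Minutes: 58 + 58 = 116
Minute overflow: 116 >= 60, so carry 1 hour, minutes = 56
Hours: 14 + 4 + 1 = 19
Result: 19:56

19:56


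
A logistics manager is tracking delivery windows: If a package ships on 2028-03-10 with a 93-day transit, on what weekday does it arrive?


Start: 2028-03-10 (Friday)
Step 1 - find target date: add 93 days
  2028-03-10 + 93 days = 2028-06-11
Step 2 - day of week:
  93 mod 7 = 2
  Friday + 2 days -> Sunday
Result: Sunday (2028-06-11)

Sunday


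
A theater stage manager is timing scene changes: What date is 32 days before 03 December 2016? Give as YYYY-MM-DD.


Start: 2016-12-03
Subtracting 32 days
Days already passed in December: 3
After going back through December: 29 more days to subtract
November 2016 has 30 days, need 29
Result: 2016-11-01

2016-11-01


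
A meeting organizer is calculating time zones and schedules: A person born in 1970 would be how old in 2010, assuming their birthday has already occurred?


Birth year: 1970
Current year: 2010
Age = current year - birth year
Age = 2010 - 1970 = 40

40


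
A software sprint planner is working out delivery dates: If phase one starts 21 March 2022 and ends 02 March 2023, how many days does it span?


Start date: 2022-03-21
End date: 2023-03-02
Mar 2022: +11 days
Apr 2022: +30 days
May 2022: +31 days
... (10 more months)
Total: 346 days

346


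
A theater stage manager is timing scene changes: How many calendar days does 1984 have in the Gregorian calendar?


Year: 1984
Check leap year rules:
Divisible by 4? Yes
Divisible by 100? No
1984 is a leap year
Days: 366

366


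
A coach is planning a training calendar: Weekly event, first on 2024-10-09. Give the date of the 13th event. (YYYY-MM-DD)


First occurrence: 2024-10-09 (occurrence 1)
Each occurrence is 7 days after the previous.
Occurrence 13 is 12 weeks after the first.
12 weeks = 84 days
2024-10-09 + 84 days = 2025-01-01

2025-01-01


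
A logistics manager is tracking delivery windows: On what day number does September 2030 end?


Month: September
Year: 2030
September is a 30-day month
Total: 30 days

30


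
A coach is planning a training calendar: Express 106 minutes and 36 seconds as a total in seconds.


Minutes: 106
Seconds: 36
Convert minutes to seconds: 106 x 60 = 6360
Add remaining seconds: 6360 + 36 = 6396

6396


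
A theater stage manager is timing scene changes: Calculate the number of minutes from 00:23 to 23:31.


Start time: 00:23 = 23 minutes from midnight
End time: 23:31 = 1411 minutes from midnight
Difference: 1411 - 23 = 1388 minutes
That is 23 hours and 8 minutes

1388


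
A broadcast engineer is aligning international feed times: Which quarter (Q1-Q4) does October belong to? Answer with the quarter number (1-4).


Month: October (month 10)
Q1: January-March (months 1-3)
Q2: April-June (months 4-6)
Q3: July-September (months 7-9)
Q4: October-December (months 10-12)
Month 10 falls in Q4

4


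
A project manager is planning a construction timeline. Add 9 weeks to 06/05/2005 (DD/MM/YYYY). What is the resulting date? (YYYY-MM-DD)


Start: 2005-05-06
Weeks to add: 9
Convert to days: 9 x 7 = 63 days
Add 63 days to 2005-05-06
Result: 2005-07-08

2005-07-08


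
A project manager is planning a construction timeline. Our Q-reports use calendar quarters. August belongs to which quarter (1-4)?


Month: August (month 8)
Q1: January-March (months 1-3)
Q2: April-June (months 4-6)
Q3: July-September (months 7-9)
Q4: October-December (months 10-12)
Month 8 falls in Q3

3


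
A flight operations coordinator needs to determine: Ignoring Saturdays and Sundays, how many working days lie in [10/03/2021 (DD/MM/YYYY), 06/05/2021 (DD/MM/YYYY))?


Start: 2021-03-10 (Wednesday)
End (exclusive): 2021-05-06 (Thursday)
Total calendar days: 57
Full weeks: 57 // 7 = 8 -> 40 weekdays
Remaining 1 days starting on Wednesday:
  Wed(w) -> 1 weekdays
Total business days: 40 + 1 = 41

41


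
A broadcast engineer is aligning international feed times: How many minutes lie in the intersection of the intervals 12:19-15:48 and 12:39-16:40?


Interval A: [739, 948] minutes from midnight
Interval B: [759, 1000] minutes from midnight
Overlap start = max(739, 759) = 759
Overlap end = min(948, 1000) = 948
Overlap = 948 - 759 = 189 minutes

189


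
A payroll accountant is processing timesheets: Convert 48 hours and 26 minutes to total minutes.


Hours: 48
Extra minutes: 26
Minutes per hour: 60
Hours to minutes: 48 x 60 = 2880
Total: 2880 + 26 = 2906

2906


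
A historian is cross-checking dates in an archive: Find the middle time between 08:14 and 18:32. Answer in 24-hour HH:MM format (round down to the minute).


Start time: 08:14 = 494 minutes from midnight
End time: 18:32 = 1112 minutes from midnight
Sum: 494 + 1112 = 1606
Midpoint: 1606 / 2 = 803 minutes
Convert: 803 / 60 = 13 hours, 23 minutes
Result: 13:23

13:23


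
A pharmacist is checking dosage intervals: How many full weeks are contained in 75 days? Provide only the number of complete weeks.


Total days: 75
Days per week: 7
Division: 75 / 7 = 10 remainder 5
Complete weeks: 10
Remaining days: 5

10


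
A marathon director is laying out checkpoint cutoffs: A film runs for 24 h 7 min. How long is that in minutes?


Hours: 24
Minutes: 7
Convert hours to minutes: 24 x 60 = 1440
Add remaining minutes: 1440 + 7 = 1447

1447


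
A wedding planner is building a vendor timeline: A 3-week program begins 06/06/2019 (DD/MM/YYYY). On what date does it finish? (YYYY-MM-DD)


Start: 2019-06-06
Weeks to add: 3
Convert to days: 3 x 7 = 21 days
Add 21 days to 2019-06-06
Result: 2019-06-27

2019-06-27


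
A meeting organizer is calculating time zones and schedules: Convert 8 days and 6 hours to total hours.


Days: 8
Extra hours: 6
Hours per day: 24
Days to hours: 8 x 24 = 192
Total: 192 + 6 = 198

198


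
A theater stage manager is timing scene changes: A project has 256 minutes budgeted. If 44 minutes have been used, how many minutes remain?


Total budget: 256 minutes
Time used: 44 minutes
Remaining: 256 - 44 = 212 minutes
Percent used: 17.2%
Percent remaining: 82.8%

212


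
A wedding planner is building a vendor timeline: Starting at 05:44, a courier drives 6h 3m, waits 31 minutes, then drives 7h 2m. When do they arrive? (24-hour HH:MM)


Depart: 05:44
Leg 1: +363 min -> 11:47
Layover: +31 min -> 12:18
Leg 2: +422 min -> 19:20
Total travel: 816 minutes = 13h 36m
Arrival: 19:20

19:20


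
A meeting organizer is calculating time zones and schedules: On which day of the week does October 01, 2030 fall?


Date: 2030-10-01
January 1, 2030 is a Tuesday
Day of year: 274
Offset from Jan 1: 273 days
273 mod 7 = 0
Result: Tuesday

Tuesday


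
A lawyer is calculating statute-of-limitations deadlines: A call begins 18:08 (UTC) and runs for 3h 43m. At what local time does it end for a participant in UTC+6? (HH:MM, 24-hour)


Start: 18:08 in UTC
Step 1 - add duration:
  minutes: 8 + 43 = 51
  hours: 18 + 3 + 0 = 21
  end in UTC: 21:51
Step 2 - convert UTC -> UTC+6:
  offset difference: 6 - (0) = 6 hours
  21 + (6) = 27 -> mod 24 = 3
Result: 03:51 in UTC+6

03:51


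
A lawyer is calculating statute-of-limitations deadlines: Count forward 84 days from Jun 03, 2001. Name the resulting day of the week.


Start: 2001-06-03 (Sunday)
Step 1 - find target date: add 84 days
  2001-06-03 + 84 days = 2001-08-26
Step 2 - day of week:
  84 mod 7 = 0
  Sunday + 0 days -> Sunday
Result: Sunday (2001-08-26)

Sunday
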